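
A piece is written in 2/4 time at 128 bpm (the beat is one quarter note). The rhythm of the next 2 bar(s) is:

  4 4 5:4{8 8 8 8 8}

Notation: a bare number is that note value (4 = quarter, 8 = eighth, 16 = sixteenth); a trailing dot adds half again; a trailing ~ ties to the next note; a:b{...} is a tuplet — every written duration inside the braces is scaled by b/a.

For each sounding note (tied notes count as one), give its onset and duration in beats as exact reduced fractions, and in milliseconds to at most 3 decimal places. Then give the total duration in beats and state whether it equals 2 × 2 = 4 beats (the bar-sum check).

1) 0.0ms=0b +468.75ms=1b
2) 468.75ms=1b +468.75ms=1b
3) 937.5ms=2b +187.5ms=2/5b
4) 1125.0ms=12/5b +187.5ms=2/5b
5) 1312.5ms=14/5b +187.5ms=2/5b
6) 1500.0ms=16/5b +187.5ms=2/5b
7) 1687.5ms=18/5b +187.5ms=2/5b
Σ=4b of 4 (128bpm 2/4) — PASS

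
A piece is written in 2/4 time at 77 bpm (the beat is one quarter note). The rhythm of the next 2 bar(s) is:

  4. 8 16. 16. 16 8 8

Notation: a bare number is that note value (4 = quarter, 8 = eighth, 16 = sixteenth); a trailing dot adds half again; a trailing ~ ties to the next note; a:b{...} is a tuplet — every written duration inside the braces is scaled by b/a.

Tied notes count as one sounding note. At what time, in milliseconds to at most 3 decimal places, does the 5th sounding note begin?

note 5 onset = 11/4b = 2142.857ms

1. 0.0ms @ 0 + 1168.831ms (3/2)
2. 1168.831ms @ 3/2 + 389.61ms (1/2)
3. 1558.442ms @ 2 + 292.208ms (3/8)
4. 1850.649ms @ 19/8 + 292.208ms (3/8)
5. 2142.857ms @ 11/4 + 194.805ms (1/4)
6. 2337.662ms @ 3 + 389.61ms (1/2)
7. 2727.273ms @ 7/2 + 389.61ms (1/2)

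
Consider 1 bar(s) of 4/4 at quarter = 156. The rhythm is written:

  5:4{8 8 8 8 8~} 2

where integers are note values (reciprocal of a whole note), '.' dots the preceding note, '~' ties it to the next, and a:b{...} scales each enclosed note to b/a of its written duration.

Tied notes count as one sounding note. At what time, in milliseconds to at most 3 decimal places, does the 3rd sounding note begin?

1. 0.0ms @ 0 + 153.846ms (2/5)
2. 153.846ms @ 2/5 + 153.846ms (2/5)
3. 307.692ms @ 4/5 + 153.846ms (2/5)
4. 461.538ms @ 6/5 + 153.846ms (2/5)
5. 615.385ms @ 8/5 + 923.077ms (12/5)

note 3 onset = 4/5b = 307.692ms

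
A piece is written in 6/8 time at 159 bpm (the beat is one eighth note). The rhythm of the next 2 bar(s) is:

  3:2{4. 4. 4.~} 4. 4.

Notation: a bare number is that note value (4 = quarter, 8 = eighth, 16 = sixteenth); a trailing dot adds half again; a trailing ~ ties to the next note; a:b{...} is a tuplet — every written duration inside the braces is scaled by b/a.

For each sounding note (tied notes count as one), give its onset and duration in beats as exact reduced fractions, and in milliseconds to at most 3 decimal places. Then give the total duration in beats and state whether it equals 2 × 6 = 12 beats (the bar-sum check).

1) 0.0ms=0b +754.717ms=2b
2) 754.717ms=2b +754.717ms=2b
3) 1509.434ms=4b +1886.792ms=5b
4) 3396.226ms=9b +1132.075ms=3b
Σ=12b of 12 (159bpm 6/8) — PASS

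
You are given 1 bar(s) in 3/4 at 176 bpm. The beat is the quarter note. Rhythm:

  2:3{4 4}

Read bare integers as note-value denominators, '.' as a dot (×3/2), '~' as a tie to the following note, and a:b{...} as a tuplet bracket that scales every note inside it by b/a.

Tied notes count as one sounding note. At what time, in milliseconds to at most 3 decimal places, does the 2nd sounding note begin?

1. 0.0ms @ 0 + 511.364ms (3/2)
2. 511.364ms @ 3/2 + 511.364ms (3/2)

note 2 onset = 3/2b = 511.364ms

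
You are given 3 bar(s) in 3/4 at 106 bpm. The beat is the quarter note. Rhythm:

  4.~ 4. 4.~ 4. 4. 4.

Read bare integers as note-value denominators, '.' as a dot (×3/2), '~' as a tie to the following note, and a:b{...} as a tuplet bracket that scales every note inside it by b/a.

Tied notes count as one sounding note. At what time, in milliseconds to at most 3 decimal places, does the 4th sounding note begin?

note 4 onset = 15/2b = 4245.283ms

1. 0.0ms @ 0 + 1698.113ms (3)
2. 1698.113ms @ 3 + 1698.113ms (3)
3. 3396.226ms @ 6 + 849.057ms (3/2)
4. 4245.283ms @ 15/2 + 849.057ms (3/2)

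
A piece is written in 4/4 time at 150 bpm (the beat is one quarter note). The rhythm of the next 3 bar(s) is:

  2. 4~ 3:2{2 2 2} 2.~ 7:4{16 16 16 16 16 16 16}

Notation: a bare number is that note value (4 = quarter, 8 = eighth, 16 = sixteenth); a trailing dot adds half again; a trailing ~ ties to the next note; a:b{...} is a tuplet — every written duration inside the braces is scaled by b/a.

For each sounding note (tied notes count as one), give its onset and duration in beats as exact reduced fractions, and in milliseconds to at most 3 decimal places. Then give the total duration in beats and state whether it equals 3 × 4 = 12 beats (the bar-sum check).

1) 0.0ms=0b +1200.0ms=3b
2) 1200.0ms=3b +933.333ms=7/3b
3) 2133.333ms=16/3b +533.333ms=4/3b
4) 2666.667ms=20/3b +533.333ms=4/3b
5) 3200.0ms=8b +1257.143ms=22/7b
6) 4457.143ms=78/7b +57.143ms=1/7b
7) 4514.286ms=79/7b +57.143ms=1/7b
8) 4571.429ms=80/7b +57.143ms=1/7b
9) 4628.571ms=81/7b +57.143ms=1/7b
10) 4685.714ms=82/7b +57.143ms=1/7b
11) 4742.857ms=83/7b +57.143ms=1/7b
Σ=12b of 12 (150bpm 4/4) — PASS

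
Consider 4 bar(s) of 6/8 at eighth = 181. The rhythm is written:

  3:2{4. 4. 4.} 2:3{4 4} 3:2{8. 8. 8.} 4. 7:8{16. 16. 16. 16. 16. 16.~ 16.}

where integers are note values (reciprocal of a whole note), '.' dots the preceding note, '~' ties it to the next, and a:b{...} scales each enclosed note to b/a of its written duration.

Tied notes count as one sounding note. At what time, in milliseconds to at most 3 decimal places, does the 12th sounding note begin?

note 12 onset = 138/7b = 6535.122ms

1. 0.0ms @ 0 + 662.983ms (2)
2. 662.983ms @ 2 + 662.983ms (2)
3. 1325.967ms @ 4 + 662.983ms (2)
4. 1988.95ms @ 6 + 994.475ms (3)
5. 2983.425ms @ 9 + 994.475ms (3)
6. 3977.901ms @ 12 + 331.492ms (1)
7. 4309.392ms @ 13 + 331.492ms (1)
8. 4640.884ms @ 14 + 331.492ms (1)
9. 4972.376ms @ 15 + 994.475ms (3)
10. 5966.851ms @ 18 + 284.136ms (6/7)
11. 6250.987ms @ 132/7 + 284.136ms (6/7)
12. 6535.122ms @ 138/7 + 284.136ms (6/7)
13. 6819.258ms @ 144/7 + 284.136ms (6/7)
14. 7103.394ms @ 150/7 + 284.136ms (6/7)
15. 7387.53ms @ 156/7 + 568.272ms (12/7)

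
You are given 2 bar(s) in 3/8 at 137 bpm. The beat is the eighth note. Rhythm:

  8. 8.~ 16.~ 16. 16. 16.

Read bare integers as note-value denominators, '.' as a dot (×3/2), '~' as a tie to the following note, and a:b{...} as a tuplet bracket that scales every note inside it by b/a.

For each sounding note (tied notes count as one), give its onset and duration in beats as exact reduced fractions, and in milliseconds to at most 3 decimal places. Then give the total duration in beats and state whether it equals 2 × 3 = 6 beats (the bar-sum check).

1) 0.0ms=0b +656.934ms=3/2b
2) 656.934ms=3/2b +1313.869ms=3b
3) 1970.803ms=9/2b +328.467ms=3/4b
4) 2299.27ms=21/4b +328.467ms=3/4b
Σ=6b of 6 (137bpm 3/8) — PASS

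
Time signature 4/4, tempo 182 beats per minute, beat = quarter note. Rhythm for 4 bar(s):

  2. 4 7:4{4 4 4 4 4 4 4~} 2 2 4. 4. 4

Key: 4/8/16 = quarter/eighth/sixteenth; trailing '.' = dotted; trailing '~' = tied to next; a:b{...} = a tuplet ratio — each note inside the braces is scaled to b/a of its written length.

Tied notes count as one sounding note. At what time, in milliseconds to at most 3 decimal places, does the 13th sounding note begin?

1. 0.0ms @ 0 + 989.011ms (3)
2. 989.011ms @ 3 + 329.67ms (1)
3. 1318.681ms @ 4 + 188.383ms (4/7)
4. 1507.064ms @ 32/7 + 188.383ms (4/7)
5. 1695.447ms @ 36/7 + 188.383ms (4/7)
6. 1883.83ms @ 40/7 + 188.383ms (4/7)
7. 2072.214ms @ 44/7 + 188.383ms (4/7)
8. 2260.597ms @ 48/7 + 188.383ms (4/7)
9. 2448.98ms @ 52/7 + 847.724ms (18/7)
10. 3296.703ms @ 10 + 659.341ms (2)
11. 3956.044ms @ 12 + 494.505ms (3/2)
12. 4450.549ms @ 27/2 + 494.505ms (3/2)
13. 4945.055ms @ 15 + 329.67ms (1)

note 13 onset = 15b = 4945.055ms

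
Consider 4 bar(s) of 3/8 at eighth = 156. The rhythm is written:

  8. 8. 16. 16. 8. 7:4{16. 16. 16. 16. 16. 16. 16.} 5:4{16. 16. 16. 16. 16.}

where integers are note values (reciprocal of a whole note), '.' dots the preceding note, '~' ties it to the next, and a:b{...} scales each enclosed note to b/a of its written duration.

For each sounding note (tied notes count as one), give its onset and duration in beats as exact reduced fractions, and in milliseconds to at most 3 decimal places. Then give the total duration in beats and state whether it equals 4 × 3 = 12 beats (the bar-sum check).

1) 0.0ms=0b +576.923ms=3/2b
2) 576.923ms=3/2b +576.923ms=3/2b
3) 1153.846ms=3b +288.462ms=3/4b
4) 1442.308ms=15/4b +288.462ms=3/4b
5) 1730.769ms=9/2b +576.923ms=3/2b
6) 2307.692ms=6b +164.835ms=3/7b
7) 2472.527ms=45/7b +164.835ms=3/7b
8) 2637.363ms=48/7b +164.835ms=3/7b
9) 2802.198ms=51/7b +164.835ms=3/7b
10) 2967.033ms=54/7b +164.835ms=3/7b
11) 3131.868ms=57/7b +164.835ms=3/7b
12) 3296.703ms=60/7b +164.835ms=3/7b
13) 3461.538ms=9b +230.769ms=3/5b
14) 3692.308ms=48/5b +230.769ms=3/5b
15) 3923.077ms=51/5b +230.769ms=3/5b
16) 4153.846ms=54/5b +230.769ms=3/5b
17) 4384.615ms=57/5b +230.769ms=3/5b
Σ=12b of 12 (156bpm 3/8) — PASS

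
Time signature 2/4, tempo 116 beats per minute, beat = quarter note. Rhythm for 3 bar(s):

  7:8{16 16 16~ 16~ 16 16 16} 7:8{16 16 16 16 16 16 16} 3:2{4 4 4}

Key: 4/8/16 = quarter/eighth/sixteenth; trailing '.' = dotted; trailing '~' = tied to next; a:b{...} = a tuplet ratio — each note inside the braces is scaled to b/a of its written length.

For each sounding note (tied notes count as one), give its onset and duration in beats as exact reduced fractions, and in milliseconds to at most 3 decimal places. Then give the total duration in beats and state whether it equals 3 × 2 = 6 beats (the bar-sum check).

1) 0.0ms=0b +147.783ms=2/7b
2) 147.783ms=2/7b +147.783ms=2/7b
3) 295.567ms=4/7b +443.35ms=6/7b
4) 738.916ms=10/7b +147.783ms=2/7b
5) 886.7ms=12/7b +147.783ms=2/7b
6) 1034.483ms=2b +147.783ms=2/7b
7) 1182.266ms=16/7b +147.783ms=2/7b
8) 1330.049ms=18/7b +147.783ms=2/7b
9) 1477.833ms=20/7b +147.783ms=2/7b
10) 1625.616ms=22/7b +147.783ms=2/7b
11) 1773.399ms=24/7b +147.783ms=2/7b
12) 1921.182ms=26/7b +147.783ms=2/7b
13) 2068.966ms=4b +344.828ms=2/3b
14) 2413.793ms=14/3b +344.828ms=2/3b
15) 2758.621ms=16/3b +344.828ms=2/3b
Σ=6b of 6 (116bpm 2/4) — PASS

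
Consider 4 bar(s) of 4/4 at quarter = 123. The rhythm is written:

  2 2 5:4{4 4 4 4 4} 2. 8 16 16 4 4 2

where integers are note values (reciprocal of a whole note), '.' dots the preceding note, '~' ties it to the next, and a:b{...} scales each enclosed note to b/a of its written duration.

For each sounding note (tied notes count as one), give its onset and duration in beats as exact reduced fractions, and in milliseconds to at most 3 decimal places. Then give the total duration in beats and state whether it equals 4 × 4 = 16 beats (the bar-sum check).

1) 0.0ms=0b +975.61ms=2b
2) 975.61ms=2b +975.61ms=2b
3) 1951.22ms=4b +390.244ms=4/5b
4) 2341.463ms=24/5b +390.244ms=4/5b
5) 2731.707ms=28/5b +390.244ms=4/5b
6) 3121.951ms=32/5b +390.244ms=4/5b
7) 3512.195ms=36/5b +390.244ms=4/5b
8) 3902.439ms=8b +1463.415ms=3b
9) 5365.854ms=11b +243.902ms=1/2b
10) 5609.756ms=23/2b +121.951ms=1/4b
11) 5731.707ms=47/4b +121.951ms=1/4b
12) 5853.659ms=12b +487.805ms=1b
13) 6341.463ms=13b +487.805ms=1b
14) 6829.268ms=14b +975.61ms=2b
Σ=16b of 16 (123bpm 4/4) — PASS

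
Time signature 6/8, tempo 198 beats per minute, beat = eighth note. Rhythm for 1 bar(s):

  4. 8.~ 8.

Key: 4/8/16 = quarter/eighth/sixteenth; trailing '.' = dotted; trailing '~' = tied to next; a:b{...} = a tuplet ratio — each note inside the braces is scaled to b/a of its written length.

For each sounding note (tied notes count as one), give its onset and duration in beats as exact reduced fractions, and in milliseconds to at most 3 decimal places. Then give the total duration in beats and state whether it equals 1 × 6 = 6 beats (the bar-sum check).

1) 0.0ms=0b +909.091ms=3b
2) 909.091ms=3b +909.091ms=3b
Σ=6b of 6 (198bpm 6/8) — PASS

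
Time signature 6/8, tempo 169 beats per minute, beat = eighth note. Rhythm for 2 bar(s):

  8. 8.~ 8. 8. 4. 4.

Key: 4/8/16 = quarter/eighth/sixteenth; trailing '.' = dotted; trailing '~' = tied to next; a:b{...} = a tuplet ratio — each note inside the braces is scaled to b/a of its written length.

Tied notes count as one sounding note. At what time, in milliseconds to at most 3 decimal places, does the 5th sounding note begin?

1. 0.0ms @ 0 + 532.544ms (3/2)
2. 532.544ms @ 3/2 + 1065.089ms (3)
3. 1597.633ms @ 9/2 + 532.544ms (3/2)
4. 2130.178ms @ 6 + 1065.089ms (3)
5. 3195.266ms @ 9 + 1065.089ms (3)

note 5 onset = 9b = 3195.266ms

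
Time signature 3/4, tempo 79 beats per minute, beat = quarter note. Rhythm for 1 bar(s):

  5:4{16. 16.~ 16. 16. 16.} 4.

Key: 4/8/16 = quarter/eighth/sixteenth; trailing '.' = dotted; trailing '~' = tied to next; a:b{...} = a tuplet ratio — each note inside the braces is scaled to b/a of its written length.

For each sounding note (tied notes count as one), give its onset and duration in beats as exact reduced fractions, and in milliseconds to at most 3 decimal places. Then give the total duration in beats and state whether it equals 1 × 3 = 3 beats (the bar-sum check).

1) 0.0ms=0b +227.848ms=3/10b
2) 227.848ms=3/10b +455.696ms=3/5b
3) 683.544ms=9/10b +227.848ms=3/10b
4) 911.392ms=6/5b +227.848ms=3/10b
5) 1139.241ms=3/2b +1139.241ms=3/2b
Σ=3b of 3 (79bpm 3/4) — PASS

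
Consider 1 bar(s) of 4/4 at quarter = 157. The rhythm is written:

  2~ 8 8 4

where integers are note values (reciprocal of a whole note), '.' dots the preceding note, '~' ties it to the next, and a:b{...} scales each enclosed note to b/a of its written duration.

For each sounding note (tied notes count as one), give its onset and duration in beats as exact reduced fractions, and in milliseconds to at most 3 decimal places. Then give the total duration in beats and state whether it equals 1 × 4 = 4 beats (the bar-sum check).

1) 0.0ms=0b +955.414ms=5/2b
2) 955.414ms=5/2b +191.083ms=1/2b
3) 1146.497ms=3b +382.166ms=1b
Σ=4b of 4 (157bpm 4/4) — PASS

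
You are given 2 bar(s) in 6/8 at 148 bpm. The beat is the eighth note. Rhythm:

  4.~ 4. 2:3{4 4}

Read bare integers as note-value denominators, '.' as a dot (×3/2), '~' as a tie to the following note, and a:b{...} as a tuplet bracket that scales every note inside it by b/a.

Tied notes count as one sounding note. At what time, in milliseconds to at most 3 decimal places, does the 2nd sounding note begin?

note 2 onset = 6b = 2432.432ms

1. 0.0ms @ 0 + 2432.432ms (6)
2. 2432.432ms @ 6 + 1216.216ms (3)
3. 3648.649ms @ 9 + 1216.216ms (3)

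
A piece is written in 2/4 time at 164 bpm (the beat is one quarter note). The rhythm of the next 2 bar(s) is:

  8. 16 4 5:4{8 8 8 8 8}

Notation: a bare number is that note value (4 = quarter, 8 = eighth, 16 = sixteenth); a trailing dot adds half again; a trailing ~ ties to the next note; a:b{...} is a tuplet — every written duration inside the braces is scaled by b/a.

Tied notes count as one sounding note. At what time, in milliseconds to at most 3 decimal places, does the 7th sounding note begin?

note 7 onset = 16/5b = 1170.732ms

1. 0.0ms @ 0 + 274.39ms (3/4)
2. 274.39ms @ 3/4 + 91.463ms (1/4)
3. 365.854ms @ 1 + 365.854ms (1)
4. 731.707ms @ 2 + 146.341ms (2/5)
5. 878.049ms @ 12/5 + 146.341ms (2/5)
6. 1024.39ms @ 14/5 + 146.341ms (2/5)
7. 1170.732ms @ 16/5 + 146.341ms (2/5)
8. 1317.073ms @ 18/5 + 146.341ms (2/5)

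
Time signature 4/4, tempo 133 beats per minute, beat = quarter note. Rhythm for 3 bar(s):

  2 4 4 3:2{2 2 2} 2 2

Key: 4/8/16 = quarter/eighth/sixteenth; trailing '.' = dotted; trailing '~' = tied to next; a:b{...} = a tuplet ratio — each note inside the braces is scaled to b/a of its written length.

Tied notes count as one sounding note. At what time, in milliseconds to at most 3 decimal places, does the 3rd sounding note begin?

note 3 onset = 3b = 1353.383ms

1. 0.0ms @ 0 + 902.256ms (2)
2. 902.256ms @ 2 + 451.128ms (1)
3. 1353.383ms @ 3 + 451.128ms (1)
4. 1804.511ms @ 4 + 601.504ms (4/3)
5. 2406.015ms @ 16/3 + 601.504ms (4/3)
6. 3007.519ms @ 20/3 + 601.504ms (4/3)
7. 3609.023ms @ 8 + 902.256ms (2)
8. 4511.278ms @ 10 + 902.256ms (2)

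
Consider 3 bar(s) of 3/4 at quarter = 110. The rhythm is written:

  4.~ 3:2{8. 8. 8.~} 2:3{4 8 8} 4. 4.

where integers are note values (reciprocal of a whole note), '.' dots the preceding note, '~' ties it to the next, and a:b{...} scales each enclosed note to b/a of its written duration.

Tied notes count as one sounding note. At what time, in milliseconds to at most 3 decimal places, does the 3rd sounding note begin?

note 3 onset = 5/2b = 1363.636ms

1. 0.0ms @ 0 + 1090.909ms (2)
2. 1090.909ms @ 2 + 272.727ms (1/2)
3. 1363.636ms @ 5/2 + 1090.909ms (2)
4. 2454.545ms @ 9/2 + 409.091ms (3/4)
5. 2863.636ms @ 21/4 + 409.091ms (3/4)
6. 3272.727ms @ 6 + 818.182ms (3/2)
7. 4090.909ms @ 15/2 + 818.182ms (3/2)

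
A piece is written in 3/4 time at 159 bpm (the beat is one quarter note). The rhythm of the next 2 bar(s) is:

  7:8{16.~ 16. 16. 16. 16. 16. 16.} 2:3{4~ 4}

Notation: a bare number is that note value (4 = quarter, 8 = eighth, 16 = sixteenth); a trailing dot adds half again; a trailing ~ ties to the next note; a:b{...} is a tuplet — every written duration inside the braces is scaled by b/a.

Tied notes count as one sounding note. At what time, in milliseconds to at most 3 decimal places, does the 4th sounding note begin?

note 4 onset = 12/7b = 646.9ms

1. 0.0ms @ 0 + 323.45ms (6/7)
2. 323.45ms @ 6/7 + 161.725ms (3/7)
3. 485.175ms @ 9/7 + 161.725ms (3/7)
4. 646.9ms @ 12/7 + 161.725ms (3/7)
5. 808.625ms @ 15/7 + 161.725ms (3/7)
6. 970.35ms @ 18/7 + 161.725ms (3/7)
7. 1132.075ms @ 3 + 1132.075ms (3)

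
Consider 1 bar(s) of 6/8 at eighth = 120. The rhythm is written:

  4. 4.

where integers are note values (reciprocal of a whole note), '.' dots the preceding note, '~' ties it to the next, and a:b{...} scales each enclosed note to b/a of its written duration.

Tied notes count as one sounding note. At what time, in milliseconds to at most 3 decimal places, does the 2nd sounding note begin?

note 2 onset = 3b = 1500.0ms

1. 0.0ms @ 0 + 1500.0ms (3)
2. 1500.0ms @ 3 + 1500.0ms (3)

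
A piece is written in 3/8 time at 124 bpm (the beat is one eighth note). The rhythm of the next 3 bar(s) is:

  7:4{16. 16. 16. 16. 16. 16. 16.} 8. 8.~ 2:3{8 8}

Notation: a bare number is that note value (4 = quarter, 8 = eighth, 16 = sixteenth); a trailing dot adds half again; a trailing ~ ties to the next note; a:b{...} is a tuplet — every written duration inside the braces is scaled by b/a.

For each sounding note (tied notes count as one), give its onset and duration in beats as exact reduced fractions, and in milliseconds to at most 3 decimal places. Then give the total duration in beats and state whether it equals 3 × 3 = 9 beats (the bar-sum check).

1) 0.0ms=0b +207.373ms=3/7b
2) 207.373ms=3/7b +207.373ms=3/7b
3) 414.747ms=6/7b +207.373ms=3/7b
4) 622.12ms=9/7b +207.373ms=3/7b
5) 829.493ms=12/7b +207.373ms=3/7b
6) 1036.866ms=15/7b +207.373ms=3/7b
7) 1244.24ms=18/7b +207.373ms=3/7b
8) 1451.613ms=3b +725.806ms=3/2b
9) 2177.419ms=9/2b +1451.613ms=3b
10) 3629.032ms=15/2b +725.806ms=3/2b
Σ=9b of 9 (124bpm 3/8) — PASS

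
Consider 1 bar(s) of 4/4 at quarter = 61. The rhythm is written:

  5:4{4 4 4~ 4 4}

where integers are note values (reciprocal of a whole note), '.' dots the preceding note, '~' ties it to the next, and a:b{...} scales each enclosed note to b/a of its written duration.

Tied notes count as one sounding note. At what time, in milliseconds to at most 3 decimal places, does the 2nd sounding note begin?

note 2 onset = 4/5b = 786.885ms

1. 0.0ms @ 0 + 786.885ms (4/5)
2. 786.885ms @ 4/5 + 786.885ms (4/5)
3. 1573.77ms @ 8/5 + 1573.77ms (8/5)
4. 3147.541ms @ 16/5 + 786.885ms (4/5)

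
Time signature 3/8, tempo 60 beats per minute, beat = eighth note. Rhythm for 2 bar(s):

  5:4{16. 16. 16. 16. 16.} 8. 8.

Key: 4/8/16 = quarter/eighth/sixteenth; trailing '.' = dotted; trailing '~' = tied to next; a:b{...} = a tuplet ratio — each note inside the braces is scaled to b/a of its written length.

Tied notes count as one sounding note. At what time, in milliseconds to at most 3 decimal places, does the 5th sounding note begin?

1. 0.0ms @ 0 + 600.0ms (3/5)
2. 600.0ms @ 3/5 + 600.0ms (3/5)
3. 1200.0ms @ 6/5 + 600.0ms (3/5)
4. 1800.0ms @ 9/5 + 600.0ms (3/5)
5. 2400.0ms @ 12/5 + 600.0ms (3/5)
6. 3000.0ms @ 3 + 1500.0ms (3/2)
7. 4500.0ms @ 9/2 + 1500.0ms (3/2)

note 5 onset = 12/5b = 2400.0ms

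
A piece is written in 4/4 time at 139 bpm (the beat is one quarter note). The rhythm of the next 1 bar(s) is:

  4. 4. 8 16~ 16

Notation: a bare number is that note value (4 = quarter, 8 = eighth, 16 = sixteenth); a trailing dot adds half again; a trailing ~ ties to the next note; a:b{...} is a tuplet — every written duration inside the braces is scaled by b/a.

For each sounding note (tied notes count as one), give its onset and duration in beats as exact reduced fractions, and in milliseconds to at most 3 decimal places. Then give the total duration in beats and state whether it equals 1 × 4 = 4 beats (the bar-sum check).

1) 0.0ms=0b +647.482ms=3/2b
2) 647.482ms=3/2b +647.482ms=3/2b
3) 1294.964ms=3b +215.827ms=1/2b
4) 1510.791ms=7/2b +215.827ms=1/2b
Σ=4b of 4 (139bpm 4/4) — PASS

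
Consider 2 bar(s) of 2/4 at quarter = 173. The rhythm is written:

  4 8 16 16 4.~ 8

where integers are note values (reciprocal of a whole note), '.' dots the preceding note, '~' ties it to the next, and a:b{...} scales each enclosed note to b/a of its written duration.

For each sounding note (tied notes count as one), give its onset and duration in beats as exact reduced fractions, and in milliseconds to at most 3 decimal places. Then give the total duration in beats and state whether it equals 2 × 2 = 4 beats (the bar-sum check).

1) 0.0ms=0b +346.821ms=1b
2) 346.821ms=1b +173.41ms=1/2b
3) 520.231ms=3/2b +86.705ms=1/4b
4) 606.936ms=7/4b +86.705ms=1/4b
5) 693.642ms=2b +693.642ms=2b
Σ=4b of 4 (173bpm 2/4) — PASS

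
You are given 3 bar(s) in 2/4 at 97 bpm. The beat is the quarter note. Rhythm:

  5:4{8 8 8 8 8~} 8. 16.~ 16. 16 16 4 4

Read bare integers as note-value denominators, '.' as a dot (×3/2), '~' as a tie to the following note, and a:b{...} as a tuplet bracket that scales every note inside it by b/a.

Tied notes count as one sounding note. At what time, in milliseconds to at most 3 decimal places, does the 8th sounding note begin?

note 8 onset = 15/4b = 2319.588ms

1. 0.0ms @ 0 + 247.423ms (2/5)
2. 247.423ms @ 2/5 + 247.423ms (2/5)
3. 494.845ms @ 4/5 + 247.423ms (2/5)
4. 742.268ms @ 6/5 + 247.423ms (2/5)
5. 989.691ms @ 8/5 + 711.34ms (23/20)
6. 1701.031ms @ 11/4 + 463.918ms (3/4)
7. 2164.948ms @ 7/2 + 154.639ms (1/4)
8. 2319.588ms @ 15/4 + 154.639ms (1/4)
9. 2474.227ms @ 4 + 618.557ms (1)
10. 3092.784ms @ 5 + 618.557ms (1)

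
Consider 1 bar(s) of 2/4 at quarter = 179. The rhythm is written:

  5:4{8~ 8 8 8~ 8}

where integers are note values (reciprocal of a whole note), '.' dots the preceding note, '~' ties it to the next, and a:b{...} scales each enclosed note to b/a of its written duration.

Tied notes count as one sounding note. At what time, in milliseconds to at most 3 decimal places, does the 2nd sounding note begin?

1. 0.0ms @ 0 + 268.156ms (4/5)
2. 268.156ms @ 4/5 + 134.078ms (2/5)
3. 402.235ms @ 6/5 + 268.156ms (4/5)

note 2 onset = 4/5b = 268.156ms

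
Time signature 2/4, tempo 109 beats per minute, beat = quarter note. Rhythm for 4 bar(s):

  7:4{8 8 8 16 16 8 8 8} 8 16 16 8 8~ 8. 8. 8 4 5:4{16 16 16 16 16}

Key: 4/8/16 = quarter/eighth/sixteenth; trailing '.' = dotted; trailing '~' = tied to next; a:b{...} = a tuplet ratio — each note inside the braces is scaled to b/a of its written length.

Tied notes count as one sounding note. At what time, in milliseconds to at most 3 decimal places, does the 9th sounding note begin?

1. 0.0ms @ 0 + 157.274ms (2/7)
2. 157.274ms @ 2/7 + 157.274ms (2/7)
3. 314.548ms @ 4/7 + 157.274ms (2/7)
4. 471.822ms @ 6/7 + 78.637ms (1/7)
5. 550.459ms @ 1 + 78.637ms (1/7)
6. 629.096ms @ 8/7 + 157.274ms (2/7)
7. 786.37ms @ 10/7 + 157.274ms (2/7)
8. 943.644ms @ 12/7 + 157.274ms (2/7)
9. 1100.917ms @ 2 + 275.229ms (1/2)
10. 1376.147ms @ 5/2 + 137.615ms (1/4)
11. 1513.761ms @ 11/4 + 137.615ms (1/4)
12. 1651.376ms @ 3 + 275.229ms (1/2)
13. 1926.606ms @ 7/2 + 688.073ms (5/4)
14. 2614.679ms @ 19/4 + 412.844ms (3/4)
15. 3027.523ms @ 11/2 + 275.229ms (1/2)
16. 3302.752ms @ 6 + 550.459ms (1)
17. 3853.211ms @ 7 + 110.092ms (1/5)
18. 3963.303ms @ 36/5 + 110.092ms (1/5)
19. 4073.394ms @ 37/5 + 110.092ms (1/5)
20. 4183.486ms @ 38/5 + 110.092ms (1/5)
21. 4293.578ms @ 39/5 + 110.092ms (1/5)

note 9 onset = 2b = 1100.917ms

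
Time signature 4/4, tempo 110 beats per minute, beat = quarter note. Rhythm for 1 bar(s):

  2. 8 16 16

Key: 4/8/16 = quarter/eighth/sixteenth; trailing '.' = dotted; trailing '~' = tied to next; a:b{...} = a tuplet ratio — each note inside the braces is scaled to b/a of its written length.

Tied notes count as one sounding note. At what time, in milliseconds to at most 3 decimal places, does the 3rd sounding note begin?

note 3 onset = 7/2b = 1909.091ms

1. 0.0ms @ 0 + 1636.364ms (3)
2. 1636.364ms @ 3 + 272.727ms (1/2)
3. 1909.091ms @ 7/2 + 136.364ms (1/4)
4. 2045.455ms @ 15/4 + 136.364ms (1/4)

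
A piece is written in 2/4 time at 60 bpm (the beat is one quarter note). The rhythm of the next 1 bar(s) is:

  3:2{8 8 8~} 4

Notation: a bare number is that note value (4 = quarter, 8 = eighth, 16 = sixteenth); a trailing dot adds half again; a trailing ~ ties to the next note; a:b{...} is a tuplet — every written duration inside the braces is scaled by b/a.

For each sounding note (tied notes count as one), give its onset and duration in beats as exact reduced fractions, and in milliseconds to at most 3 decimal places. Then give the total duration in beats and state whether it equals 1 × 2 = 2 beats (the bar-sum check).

1) 0.0ms=0b +333.333ms=1/3b
2) 333.333ms=1/3b +333.333ms=1/3b
3) 666.667ms=2/3b +1333.333ms=4/3b
Σ=2b of 2 (60bpm 2/4) — PASS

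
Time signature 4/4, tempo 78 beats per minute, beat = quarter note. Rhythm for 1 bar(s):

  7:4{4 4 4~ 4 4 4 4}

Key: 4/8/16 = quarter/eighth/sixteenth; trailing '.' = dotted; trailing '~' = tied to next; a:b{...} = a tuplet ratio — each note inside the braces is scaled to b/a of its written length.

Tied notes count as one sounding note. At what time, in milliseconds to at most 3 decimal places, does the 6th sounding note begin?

1. 0.0ms @ 0 + 439.56ms (4/7)
2. 439.56ms @ 4/7 + 439.56ms (4/7)
3. 879.121ms @ 8/7 + 879.121ms (8/7)
4. 1758.242ms @ 16/7 + 439.56ms (4/7)
5. 2197.802ms @ 20/7 + 439.56ms (4/7)
6. 2637.363ms @ 24/7 + 439.56ms (4/7)

note 6 onset = 24/7b = 2637.363ms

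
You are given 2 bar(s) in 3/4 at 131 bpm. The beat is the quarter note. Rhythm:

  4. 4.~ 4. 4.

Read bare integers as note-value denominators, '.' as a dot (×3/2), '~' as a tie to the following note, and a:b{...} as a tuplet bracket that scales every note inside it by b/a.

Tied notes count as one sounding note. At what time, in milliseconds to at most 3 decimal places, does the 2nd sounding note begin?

1. 0.0ms @ 0 + 687.023ms (3/2)
2. 687.023ms @ 3/2 + 1374.046ms (3)
3. 2061.069ms @ 9/2 + 687.023ms (3/2)

note 2 onset = 3/2b = 687.023ms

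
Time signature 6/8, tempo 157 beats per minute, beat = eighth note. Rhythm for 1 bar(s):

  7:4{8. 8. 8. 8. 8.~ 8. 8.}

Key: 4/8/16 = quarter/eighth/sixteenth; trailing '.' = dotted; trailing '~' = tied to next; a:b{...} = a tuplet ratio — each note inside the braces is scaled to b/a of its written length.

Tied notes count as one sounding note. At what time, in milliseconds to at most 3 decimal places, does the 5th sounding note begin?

1. 0.0ms @ 0 + 327.571ms (6/7)
2. 327.571ms @ 6/7 + 327.571ms (6/7)
3. 655.141ms @ 12/7 + 327.571ms (6/7)
4. 982.712ms @ 18/7 + 327.571ms (6/7)
5. 1310.282ms @ 24/7 + 655.141ms (12/7)
6. 1965.423ms @ 36/7 + 327.571ms (6/7)

note 5 onset = 24/7b = 1310.282ms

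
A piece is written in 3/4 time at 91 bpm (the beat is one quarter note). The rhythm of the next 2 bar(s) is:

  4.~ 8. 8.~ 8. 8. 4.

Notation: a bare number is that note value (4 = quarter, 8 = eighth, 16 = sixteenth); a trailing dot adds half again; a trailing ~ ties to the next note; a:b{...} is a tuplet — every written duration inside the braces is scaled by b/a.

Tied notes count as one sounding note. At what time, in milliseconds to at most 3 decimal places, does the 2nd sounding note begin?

note 2 onset = 9/4b = 1483.516ms

1. 0.0ms @ 0 + 1483.516ms (9/4)
2. 1483.516ms @ 9/4 + 989.011ms (3/2)
3. 2472.527ms @ 15/4 + 494.505ms (3/4)
4. 2967.033ms @ 9/2 + 989.011ms (3/2)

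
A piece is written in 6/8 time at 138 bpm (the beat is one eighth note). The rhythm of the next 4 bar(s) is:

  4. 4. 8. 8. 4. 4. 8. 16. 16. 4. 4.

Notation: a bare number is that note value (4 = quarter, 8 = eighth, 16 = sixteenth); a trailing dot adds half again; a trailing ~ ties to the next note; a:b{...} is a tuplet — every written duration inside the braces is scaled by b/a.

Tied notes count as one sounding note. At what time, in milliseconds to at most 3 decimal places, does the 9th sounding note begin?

1. 0.0ms @ 0 + 1304.348ms (3)
2. 1304.348ms @ 3 + 1304.348ms (3)
3. 2608.696ms @ 6 + 652.174ms (3/2)
4. 3260.87ms @ 15/2 + 652.174ms (3/2)
5. 3913.043ms @ 9 + 1304.348ms (3)
6. 5217.391ms @ 12 + 1304.348ms (3)
7. 6521.739ms @ 15 + 652.174ms (3/2)
8. 7173.913ms @ 33/2 + 326.087ms (3/4)
9. 7500.0ms @ 69/4 + 326.087ms (3/4)
10. 7826.087ms @ 18 + 1304.348ms (3)
11. 9130.435ms @ 21 + 1304.348ms (3)

note 9 onset = 69/4b = 7500.0ms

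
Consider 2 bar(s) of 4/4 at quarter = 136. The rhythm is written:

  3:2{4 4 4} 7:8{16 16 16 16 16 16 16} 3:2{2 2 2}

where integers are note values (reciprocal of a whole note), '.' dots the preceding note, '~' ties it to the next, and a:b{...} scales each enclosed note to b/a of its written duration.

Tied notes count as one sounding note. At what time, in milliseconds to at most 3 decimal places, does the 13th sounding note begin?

note 13 onset = 20/3b = 2941.176ms

1. 0.0ms @ 0 + 294.118ms (2/3)
2. 294.118ms @ 2/3 + 294.118ms (2/3)
3. 588.235ms @ 4/3 + 294.118ms (2/3)
4. 882.353ms @ 2 + 126.05ms (2/7)
5. 1008.403ms @ 16/7 + 126.05ms (2/7)
6. 1134.454ms @ 18/7 + 126.05ms (2/7)
7. 1260.504ms @ 20/7 + 126.05ms (2/7)
8. 1386.555ms @ 22/7 + 126.05ms (2/7)
9. 1512.605ms @ 24/7 + 126.05ms (2/7)
10. 1638.655ms @ 26/7 + 126.05ms (2/7)
11. 1764.706ms @ 4 + 588.235ms (4/3)
12. 2352.941ms @ 16/3 + 588.235ms (4/3)
13. 2941.176ms @ 20/3 + 588.235ms (4/3)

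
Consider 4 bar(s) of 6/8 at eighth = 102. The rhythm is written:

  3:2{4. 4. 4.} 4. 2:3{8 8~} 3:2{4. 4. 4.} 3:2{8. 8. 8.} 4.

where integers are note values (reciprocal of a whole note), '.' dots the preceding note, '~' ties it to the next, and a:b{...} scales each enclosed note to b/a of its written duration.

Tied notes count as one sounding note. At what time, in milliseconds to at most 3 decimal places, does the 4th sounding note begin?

1. 0.0ms @ 0 + 1176.471ms (2)
2. 1176.471ms @ 2 + 1176.471ms (2)
3. 2352.941ms @ 4 + 1176.471ms (2)
4. 3529.412ms @ 6 + 1764.706ms (3)
5. 5294.118ms @ 9 + 882.353ms (3/2)
6. 6176.471ms @ 21/2 + 2058.824ms (7/2)
7. 8235.294ms @ 14 + 1176.471ms (2)
8. 9411.765ms @ 16 + 1176.471ms (2)
9. 10588.235ms @ 18 + 588.235ms (1)
10. 11176.471ms @ 19 + 588.235ms (1)
11. 11764.706ms @ 20 + 588.235ms (1)
12. 12352.941ms @ 21 + 1764.706ms (3)

note 4 onset = 6b = 3529.412ms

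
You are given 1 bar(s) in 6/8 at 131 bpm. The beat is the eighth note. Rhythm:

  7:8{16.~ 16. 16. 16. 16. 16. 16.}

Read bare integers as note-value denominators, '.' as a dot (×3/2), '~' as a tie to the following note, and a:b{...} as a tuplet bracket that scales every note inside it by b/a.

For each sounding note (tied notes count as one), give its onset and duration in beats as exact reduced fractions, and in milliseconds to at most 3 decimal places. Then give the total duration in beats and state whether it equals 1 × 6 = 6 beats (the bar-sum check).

1) 0.0ms=0b +785.169ms=12/7b
2) 785.169ms=12/7b +392.585ms=6/7b
3) 1177.754ms=18/7b +392.585ms=6/7b
4) 1570.338ms=24/7b +392.585ms=6/7b
5) 1962.923ms=30/7b +392.585ms=6/7b
6) 2355.507ms=36/7b +392.585ms=6/7b
Σ=6b of 6 (131bpm 6/8) — PASS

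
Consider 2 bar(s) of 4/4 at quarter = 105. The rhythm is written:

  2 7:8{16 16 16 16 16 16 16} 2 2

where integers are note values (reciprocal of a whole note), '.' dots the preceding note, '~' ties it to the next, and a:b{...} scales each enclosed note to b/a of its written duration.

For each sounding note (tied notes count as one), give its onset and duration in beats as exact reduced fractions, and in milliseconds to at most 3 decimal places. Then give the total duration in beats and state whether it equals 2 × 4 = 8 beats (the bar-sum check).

1) 0.0ms=0b +1142.857ms=2b
2) 1142.857ms=2b +163.265ms=2/7b
3) 1306.122ms=16/7b +163.265ms=2/7b
4) 1469.388ms=18/7b +163.265ms=2/7b
5) 1632.653ms=20/7b +163.265ms=2/7b
6) 1795.918ms=22/7b +163.265ms=2/7b
7) 1959.184ms=24/7b +163.265ms=2/7b
8) 2122.449ms=26/7b +163.265ms=2/7b
9) 2285.714ms=4b +1142.857ms=2b
10) 3428.571ms=6b +1142.857ms=2b
Σ=8b of 8 (105bpm 4/4) — PASS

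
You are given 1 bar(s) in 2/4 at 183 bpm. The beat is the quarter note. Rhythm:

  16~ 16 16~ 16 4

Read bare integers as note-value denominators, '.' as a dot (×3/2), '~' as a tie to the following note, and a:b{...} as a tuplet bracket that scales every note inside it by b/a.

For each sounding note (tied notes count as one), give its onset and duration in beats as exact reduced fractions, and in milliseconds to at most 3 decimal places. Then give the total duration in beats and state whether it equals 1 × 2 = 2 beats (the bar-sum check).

1) 0.0ms=0b +163.934ms=1/2b
2) 163.934ms=1/2b +163.934ms=1/2b
3) 327.869ms=1b +327.869ms=1b
Σ=2b of 2 (183bpm 2/4) — PASS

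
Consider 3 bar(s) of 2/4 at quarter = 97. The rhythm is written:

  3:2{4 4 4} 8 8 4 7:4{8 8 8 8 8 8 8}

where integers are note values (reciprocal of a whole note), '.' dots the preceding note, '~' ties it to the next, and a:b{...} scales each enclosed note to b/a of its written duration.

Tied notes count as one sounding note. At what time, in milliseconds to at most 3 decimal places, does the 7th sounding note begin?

note 7 onset = 4b = 2474.227ms

1. 0.0ms @ 0 + 412.371ms (2/3)
2. 412.371ms @ 2/3 + 412.371ms (2/3)
3. 824.742ms @ 4/3 + 412.371ms (2/3)
4. 1237.113ms @ 2 + 309.278ms (1/2)
5. 1546.392ms @ 5/2 + 309.278ms (1/2)
6. 1855.67ms @ 3 + 618.557ms (1)
7. 2474.227ms @ 4 + 176.73ms (2/7)
8. 2650.957ms @ 30/7 + 176.73ms (2/7)
9. 2827.688ms @ 32/7 + 176.73ms (2/7)
10. 3004.418ms @ 34/7 + 176.73ms (2/7)
11. 3181.149ms @ 36/7 + 176.73ms (2/7)
12. 3357.879ms @ 38/7 + 176.73ms (2/7)
13. 3534.61ms @ 40/7 + 176.73ms (2/7)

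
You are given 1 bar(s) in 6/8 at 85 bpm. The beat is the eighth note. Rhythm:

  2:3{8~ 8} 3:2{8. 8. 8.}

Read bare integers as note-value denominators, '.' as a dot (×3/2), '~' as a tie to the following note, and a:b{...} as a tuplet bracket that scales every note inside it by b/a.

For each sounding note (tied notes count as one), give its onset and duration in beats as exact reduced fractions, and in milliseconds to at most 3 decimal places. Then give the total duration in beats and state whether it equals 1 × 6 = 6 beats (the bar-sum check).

1) 0.0ms=0b +2117.647ms=3b
2) 2117.647ms=3b +705.882ms=1b
3) 2823.529ms=4b +705.882ms=1b
4) 3529.412ms=5b +705.882ms=1b
Σ=6b of 6 (85bpm 6/8) — PASS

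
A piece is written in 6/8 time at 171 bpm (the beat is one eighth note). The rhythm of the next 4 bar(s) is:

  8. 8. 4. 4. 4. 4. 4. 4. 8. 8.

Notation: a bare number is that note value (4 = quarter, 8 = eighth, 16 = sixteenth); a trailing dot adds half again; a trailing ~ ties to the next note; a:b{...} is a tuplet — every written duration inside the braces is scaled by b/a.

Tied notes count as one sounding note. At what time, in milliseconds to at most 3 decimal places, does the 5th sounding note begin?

1. 0.0ms @ 0 + 526.316ms (3/2)
2. 526.316ms @ 3/2 + 526.316ms (3/2)
3. 1052.632ms @ 3 + 1052.632ms (3)
4. 2105.263ms @ 6 + 1052.632ms (3)
5. 3157.895ms @ 9 + 1052.632ms (3)
6. 4210.526ms @ 12 + 1052.632ms (3)
7. 5263.158ms @ 15 + 1052.632ms (3)
8. 6315.789ms @ 18 + 1052.632ms (3)
9. 7368.421ms @ 21 + 526.316ms (3/2)
10. 7894.737ms @ 45/2 + 526.316ms (3/2)

note 5 onset = 9b = 3157.895ms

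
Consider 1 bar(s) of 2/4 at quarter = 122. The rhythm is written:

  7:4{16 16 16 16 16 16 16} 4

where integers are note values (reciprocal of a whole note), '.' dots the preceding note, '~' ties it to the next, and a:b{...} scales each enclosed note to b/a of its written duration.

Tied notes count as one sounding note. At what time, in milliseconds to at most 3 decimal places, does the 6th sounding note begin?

1. 0.0ms @ 0 + 70.258ms (1/7)
2. 70.258ms @ 1/7 + 70.258ms (1/7)
3. 140.515ms @ 2/7 + 70.258ms (1/7)
4. 210.773ms @ 3/7 + 70.258ms (1/7)
5. 281.03ms @ 4/7 + 70.258ms (1/7)
6. 351.288ms @ 5/7 + 70.258ms (1/7)
7. 421.546ms @ 6/7 + 70.258ms (1/7)
8. 491.803ms @ 1 + 491.803ms (1)

note 6 onset = 5/7b = 351.288ms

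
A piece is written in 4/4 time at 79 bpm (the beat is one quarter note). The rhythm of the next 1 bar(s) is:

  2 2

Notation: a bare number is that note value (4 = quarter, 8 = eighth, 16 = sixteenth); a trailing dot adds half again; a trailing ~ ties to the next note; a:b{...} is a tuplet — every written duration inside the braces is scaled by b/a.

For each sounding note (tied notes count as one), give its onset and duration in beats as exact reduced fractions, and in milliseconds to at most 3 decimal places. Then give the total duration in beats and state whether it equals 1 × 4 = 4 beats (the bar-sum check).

1) 0.0ms=0b +1518.987ms=2b
2) 1518.987ms=2b +1518.987ms=2b
Σ=4b of 4 (79bpm 4/4) — PASS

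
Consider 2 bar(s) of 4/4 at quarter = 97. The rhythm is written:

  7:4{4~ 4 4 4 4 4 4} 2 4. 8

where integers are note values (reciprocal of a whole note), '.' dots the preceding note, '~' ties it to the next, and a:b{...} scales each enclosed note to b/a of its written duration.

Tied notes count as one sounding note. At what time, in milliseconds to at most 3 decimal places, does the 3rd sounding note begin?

1. 0.0ms @ 0 + 706.922ms (8/7)
2. 706.922ms @ 8/7 + 353.461ms (4/7)
3. 1060.383ms @ 12/7 + 353.461ms (4/7)
4. 1413.844ms @ 16/7 + 353.461ms (4/7)
5. 1767.305ms @ 20/7 + 353.461ms (4/7)
6. 2120.766ms @ 24/7 + 353.461ms (4/7)
7. 2474.227ms @ 4 + 1237.113ms (2)
8. 3711.34ms @ 6 + 927.835ms (3/2)
9. 4639.175ms @ 15/2 + 309.278ms (1/2)

note 3 onset = 12/7b = 1060.383ms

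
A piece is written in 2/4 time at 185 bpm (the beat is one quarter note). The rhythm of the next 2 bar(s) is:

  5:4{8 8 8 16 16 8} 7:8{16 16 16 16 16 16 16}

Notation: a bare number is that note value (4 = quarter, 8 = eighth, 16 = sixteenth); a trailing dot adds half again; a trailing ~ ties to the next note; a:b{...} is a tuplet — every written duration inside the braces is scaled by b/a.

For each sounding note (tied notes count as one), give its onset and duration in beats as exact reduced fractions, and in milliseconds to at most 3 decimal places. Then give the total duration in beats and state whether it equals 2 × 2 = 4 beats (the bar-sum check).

1) 0.0ms=0b +129.73ms=2/5b
2) 129.73ms=2/5b +129.73ms=2/5b
3) 259.459ms=4/5b +129.73ms=2/5b
4) 389.189ms=6/5b +64.865ms=1/5b
5) 454.054ms=7/5b +64.865ms=1/5b
6) 518.919ms=8/5b +129.73ms=2/5b
7) 648.649ms=2b +92.664ms=2/7b
8) 741.313ms=16/7b +92.664ms=2/7b
9) 833.977ms=18/7b +92.664ms=2/7b
10) 926.641ms=20/7b +92.664ms=2/7b
11) 1019.305ms=22/7b +92.664ms=2/7b
12) 1111.969ms=24/7b +92.664ms=2/7b
13) 1204.633ms=26/7b +92.664ms=2/7b
Σ=4b of 4 (185bpm 2/4) — PASS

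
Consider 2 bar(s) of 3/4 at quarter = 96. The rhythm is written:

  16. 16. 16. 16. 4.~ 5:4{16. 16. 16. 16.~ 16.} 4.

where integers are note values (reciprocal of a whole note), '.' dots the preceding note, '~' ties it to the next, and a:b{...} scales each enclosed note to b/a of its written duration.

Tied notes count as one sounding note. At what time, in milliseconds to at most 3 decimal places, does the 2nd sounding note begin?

note 2 onset = 3/8b = 234.375ms

1. 0.0ms @ 0 + 234.375ms (3/8)
2. 234.375ms @ 3/8 + 234.375ms (3/8)
3. 468.75ms @ 3/4 + 234.375ms (3/8)
4. 703.125ms @ 9/8 + 234.375ms (3/8)
5. 937.5ms @ 3/2 + 1125.0ms (9/5)
6. 2062.5ms @ 33/10 + 187.5ms (3/10)
7. 2250.0ms @ 18/5 + 187.5ms (3/10)
8. 2437.5ms @ 39/10 + 375.0ms (3/5)
9. 2812.5ms @ 9/2 + 937.5ms (3/2)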